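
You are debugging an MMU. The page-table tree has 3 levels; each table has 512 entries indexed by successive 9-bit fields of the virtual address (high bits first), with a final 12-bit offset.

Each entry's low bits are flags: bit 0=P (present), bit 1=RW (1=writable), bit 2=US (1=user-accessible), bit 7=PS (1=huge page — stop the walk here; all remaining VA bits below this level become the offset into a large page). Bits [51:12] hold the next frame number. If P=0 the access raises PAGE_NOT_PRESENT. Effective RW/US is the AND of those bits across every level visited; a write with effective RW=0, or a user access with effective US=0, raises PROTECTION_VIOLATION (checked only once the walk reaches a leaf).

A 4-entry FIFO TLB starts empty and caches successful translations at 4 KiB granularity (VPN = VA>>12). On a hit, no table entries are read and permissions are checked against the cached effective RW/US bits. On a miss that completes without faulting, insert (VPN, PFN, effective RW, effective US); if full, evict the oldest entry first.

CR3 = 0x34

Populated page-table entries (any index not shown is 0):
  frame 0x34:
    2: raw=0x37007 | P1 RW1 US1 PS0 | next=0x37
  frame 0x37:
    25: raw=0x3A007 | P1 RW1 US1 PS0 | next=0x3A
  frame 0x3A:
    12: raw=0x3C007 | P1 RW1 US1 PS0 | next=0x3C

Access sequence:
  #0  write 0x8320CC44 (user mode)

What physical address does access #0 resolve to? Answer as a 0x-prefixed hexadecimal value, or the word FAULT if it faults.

Per-access translation:
#0 VA=0x8320CC44 (w,user):
  L0 @0x34[2] → 0x37007  P=1,RW=1,US=1,PS=0
  L1 @0x37[25] → 0x3A007  P=1,RW=1,US=1,PS=0
  L2 @0x3A[12] → 0x3C007  P=1,RW=1,US=1,PS=0
  ✓ 0x3CC44  — 3 lookups

Access #0 PA: 0x3CC44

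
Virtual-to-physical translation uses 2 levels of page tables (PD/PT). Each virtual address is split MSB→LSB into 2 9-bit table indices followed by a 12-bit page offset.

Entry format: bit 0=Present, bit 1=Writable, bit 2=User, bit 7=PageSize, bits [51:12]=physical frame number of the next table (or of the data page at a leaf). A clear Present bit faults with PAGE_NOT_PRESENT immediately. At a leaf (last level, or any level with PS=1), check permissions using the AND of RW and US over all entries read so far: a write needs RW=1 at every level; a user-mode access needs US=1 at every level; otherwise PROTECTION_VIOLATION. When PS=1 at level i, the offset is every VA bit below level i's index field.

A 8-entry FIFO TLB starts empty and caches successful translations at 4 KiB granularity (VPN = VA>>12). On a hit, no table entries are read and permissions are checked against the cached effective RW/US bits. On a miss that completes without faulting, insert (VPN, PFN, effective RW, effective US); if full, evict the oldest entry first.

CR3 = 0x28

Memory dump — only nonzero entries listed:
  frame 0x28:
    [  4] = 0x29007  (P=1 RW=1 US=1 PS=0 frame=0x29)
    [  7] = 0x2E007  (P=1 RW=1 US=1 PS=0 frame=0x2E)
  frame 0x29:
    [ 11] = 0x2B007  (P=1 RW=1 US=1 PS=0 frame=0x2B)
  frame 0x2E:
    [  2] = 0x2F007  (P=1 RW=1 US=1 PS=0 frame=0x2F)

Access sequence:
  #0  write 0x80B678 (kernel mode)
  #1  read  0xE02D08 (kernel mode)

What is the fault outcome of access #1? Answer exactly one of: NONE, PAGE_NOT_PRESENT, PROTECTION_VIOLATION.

Walk each access:
#0 VA=0x80B678 (w,kernel):
  lvl0: tbl 0x28, slot 4 ⇒ 0x29007 (P1/RW1/US1/PS0)
  lvl1: tbl 0x29, slot 11 ⇒ 0x2B007 (P1/RW1/US1/PS0)
  ✓ 0x2B678  — 2 lookups
#1 VA=0xE02D08 (r,kernel):
  lvl0: tbl 0x28, slot 7 ⇒ 0x2E007 (P1/RW1/US1/PS0)
  lvl1: tbl 0x2E, slot 2 ⇒ 0x2F007 (P1/RW1/US1/PS0)
  ✓ 0x2FD08  — 2 lookups

Access #1 fault: NONE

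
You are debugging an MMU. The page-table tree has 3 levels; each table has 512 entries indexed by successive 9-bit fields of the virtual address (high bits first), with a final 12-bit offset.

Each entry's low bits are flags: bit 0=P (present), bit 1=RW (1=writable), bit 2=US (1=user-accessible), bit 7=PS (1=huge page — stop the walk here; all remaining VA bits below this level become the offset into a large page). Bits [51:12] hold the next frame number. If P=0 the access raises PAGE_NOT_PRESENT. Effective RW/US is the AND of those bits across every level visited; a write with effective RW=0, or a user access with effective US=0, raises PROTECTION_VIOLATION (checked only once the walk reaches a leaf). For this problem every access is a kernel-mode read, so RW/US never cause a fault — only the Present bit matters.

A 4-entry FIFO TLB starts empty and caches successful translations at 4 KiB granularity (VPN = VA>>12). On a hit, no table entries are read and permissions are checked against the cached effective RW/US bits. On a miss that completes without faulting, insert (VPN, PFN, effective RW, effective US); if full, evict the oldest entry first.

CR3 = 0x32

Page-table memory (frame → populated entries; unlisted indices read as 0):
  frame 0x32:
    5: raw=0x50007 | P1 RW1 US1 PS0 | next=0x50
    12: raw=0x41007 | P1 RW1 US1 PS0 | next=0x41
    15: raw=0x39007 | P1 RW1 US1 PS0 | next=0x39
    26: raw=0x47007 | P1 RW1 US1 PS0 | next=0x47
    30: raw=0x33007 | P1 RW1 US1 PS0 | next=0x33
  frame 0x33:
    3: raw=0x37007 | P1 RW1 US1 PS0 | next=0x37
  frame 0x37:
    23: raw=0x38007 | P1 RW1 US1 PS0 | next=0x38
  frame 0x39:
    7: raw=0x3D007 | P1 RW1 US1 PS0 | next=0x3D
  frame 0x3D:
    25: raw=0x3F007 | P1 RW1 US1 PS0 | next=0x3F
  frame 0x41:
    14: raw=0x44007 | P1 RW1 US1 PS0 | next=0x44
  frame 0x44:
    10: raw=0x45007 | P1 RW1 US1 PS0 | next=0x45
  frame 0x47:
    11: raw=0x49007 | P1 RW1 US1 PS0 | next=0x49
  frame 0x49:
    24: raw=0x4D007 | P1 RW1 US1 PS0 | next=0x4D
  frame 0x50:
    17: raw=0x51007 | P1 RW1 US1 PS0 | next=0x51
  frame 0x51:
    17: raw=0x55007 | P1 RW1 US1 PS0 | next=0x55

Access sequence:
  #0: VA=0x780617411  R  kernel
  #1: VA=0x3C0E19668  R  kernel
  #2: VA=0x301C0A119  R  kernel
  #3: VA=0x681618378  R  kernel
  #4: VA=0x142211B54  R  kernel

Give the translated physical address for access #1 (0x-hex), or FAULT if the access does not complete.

Trace:
#0 VA=0x780617411 (r,kernel):
  L0 @0x32[30] → 0x33007  P=1,RW=1,US=1,PS=0
  L1 @0x33[3] → 0x37007  P=1,RW=1,US=1,PS=0
  L2 @0x37[23] → 0x38007  P=1,RW=1,US=1,PS=0
  ⇒ phys 0x38411  [3 reads]
#1 VA=0x3C0E19668 (r,kernel):
  L0 @0x32[15] → 0x39007  P=1,RW=1,US=1,PS=0
  L1 @0x39[7] → 0x3D007  P=1,RW=1,US=1,PS=0
  L2 @0x3D[25] → 0x3F007  P=1,RW=1,US=1,PS=0
  ⇒ phys 0x3F668  [3 reads]
#2 VA=0x301C0A119 (r,kernel):
  L0 @0x32[12] → 0x41007  P=1,RW=1,US=1,PS=0
  L1 @0x41[14] → 0x44007  P=1,RW=1,US=1,PS=0
  L2 @0x44[10] → 0x45007  P=1,RW=1,US=1,PS=0
  ⇒ phys 0x45119  [3 reads]
#3 VA=0x681618378 (r,kernel):
  L0 @0x32[26] → 0x47007  P=1,RW=1,US=1,PS=0
  L1 @0x47[11] → 0x49007  P=1,RW=1,US=1,PS=0
  L2 @0x49[24] → 0x4D007  P=1,RW=1,US=1,PS=0
  ⇒ phys 0x4D378  [3 reads]
#4 VA=0x142211B54 (r,kernel):
  L0 @0x32[5] → 0x50007  P=1,RW=1,US=1,PS=0
  L1 @0x50[17] → 0x51007  P=1,RW=1,US=1,PS=0
  L2 @0x51[17] → 0x55007  P=1,RW=1,US=1,PS=0
  ⇒ phys 0x55B54  [3 reads]

Access #1 PA: 0x3F668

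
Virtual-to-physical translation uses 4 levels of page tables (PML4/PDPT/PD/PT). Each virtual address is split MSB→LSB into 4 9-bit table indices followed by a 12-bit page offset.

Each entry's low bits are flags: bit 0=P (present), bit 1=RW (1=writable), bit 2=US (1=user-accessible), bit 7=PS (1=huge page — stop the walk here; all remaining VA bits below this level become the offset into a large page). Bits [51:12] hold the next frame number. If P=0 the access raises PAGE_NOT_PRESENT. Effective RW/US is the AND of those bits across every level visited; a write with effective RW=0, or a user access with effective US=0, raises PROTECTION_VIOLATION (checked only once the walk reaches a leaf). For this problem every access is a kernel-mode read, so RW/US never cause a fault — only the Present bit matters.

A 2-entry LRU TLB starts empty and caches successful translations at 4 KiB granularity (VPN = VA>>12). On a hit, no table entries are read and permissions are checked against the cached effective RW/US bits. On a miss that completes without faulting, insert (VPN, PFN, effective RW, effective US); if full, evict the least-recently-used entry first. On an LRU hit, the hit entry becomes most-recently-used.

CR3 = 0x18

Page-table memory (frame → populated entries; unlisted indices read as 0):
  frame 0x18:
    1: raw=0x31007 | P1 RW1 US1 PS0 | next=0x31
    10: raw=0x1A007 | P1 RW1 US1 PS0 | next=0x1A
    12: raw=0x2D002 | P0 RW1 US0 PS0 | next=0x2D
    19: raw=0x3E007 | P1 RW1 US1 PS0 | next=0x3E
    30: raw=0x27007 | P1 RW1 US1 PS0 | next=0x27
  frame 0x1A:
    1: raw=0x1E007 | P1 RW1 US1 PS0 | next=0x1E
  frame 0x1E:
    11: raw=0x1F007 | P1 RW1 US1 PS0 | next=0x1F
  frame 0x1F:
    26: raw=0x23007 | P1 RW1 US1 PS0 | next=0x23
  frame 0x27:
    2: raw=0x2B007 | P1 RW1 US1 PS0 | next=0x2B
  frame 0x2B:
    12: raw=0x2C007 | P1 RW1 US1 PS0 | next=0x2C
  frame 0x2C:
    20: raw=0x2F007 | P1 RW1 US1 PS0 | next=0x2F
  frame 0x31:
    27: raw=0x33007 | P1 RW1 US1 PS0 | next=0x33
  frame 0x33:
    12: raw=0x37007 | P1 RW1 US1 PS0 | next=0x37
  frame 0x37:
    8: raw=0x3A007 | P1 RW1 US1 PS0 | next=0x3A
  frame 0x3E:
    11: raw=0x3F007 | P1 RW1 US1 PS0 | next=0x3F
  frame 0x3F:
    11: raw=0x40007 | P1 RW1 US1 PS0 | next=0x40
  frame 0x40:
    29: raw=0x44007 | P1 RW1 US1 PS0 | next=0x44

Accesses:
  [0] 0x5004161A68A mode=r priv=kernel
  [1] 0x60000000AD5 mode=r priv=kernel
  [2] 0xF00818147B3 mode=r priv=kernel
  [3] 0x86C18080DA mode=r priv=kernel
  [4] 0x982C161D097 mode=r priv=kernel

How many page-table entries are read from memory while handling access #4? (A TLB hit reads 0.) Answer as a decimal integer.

Per-access translation:
#0 VA=0x5004161A68A (r,kernel):
  lvl0: tbl 0x18, slot 10 ⇒ 0x1A007 (P1/RW1/US1/PS0)
  lvl1: tbl 0x1A, slot 1 ⇒ 0x1E007 (P1/RW1/US1/PS0)
  lvl2: tbl 0x1E, slot 11 ⇒ 0x1F007 (P1/RW1/US1/PS0)
  lvl3: tbl 0x1F, slot 26 ⇒ 0x23007 (P1/RW1/US1/PS0)
  ⇒ phys 0x2368A  [4 reads]
#1 VA=0x60000000AD5 (r,kernel):
  lvl0: tbl 0x18, slot 12 ⇒ 0x2D002 (P0/RW1/US0/PS0)
  ✗ PAGE_NOT_PRESENT  [1 reads]
#2 VA=0xF00818147B3 (r,kernel):
  lvl0: tbl 0x18, slot 30 ⇒ 0x27007 (P1/RW1/US1/PS0)
  lvl1: tbl 0x27, slot 2 ⇒ 0x2B007 (P1/RW1/US1/PS0)
  lvl2: tbl 0x2B, slot 12 ⇒ 0x2C007 (P1/RW1/US1/PS0)
  lvl3: tbl 0x2C, slot 20 ⇒ 0x2F007 (P1/RW1/US1/PS0)
  ⇒ phys 0x2F7B3  [4 reads]
#3 VA=0x86C18080DA (r,kernel):
  lvl0: tbl 0x18, slot 1 ⇒ 0x31007 (P1/RW1/US1/PS0)
  lvl1: tbl 0x31, slot 27 ⇒ 0x33007 (P1/RW1/US1/PS0)
  lvl2: tbl 0x33, slot 12 ⇒ 0x37007 (P1/RW1/US1/PS0)
  lvl3: tbl 0x37, slot 8 ⇒ 0x3A007 (P1/RW1/US1/PS0)
  ⇒ phys 0x3A0DA  [4 reads]
#4 VA=0x982C161D097 (r,kernel):
  lvl0: tbl 0x18, slot 19 ⇒ 0x3E007 (P1/RW1/US1/PS0)
  lvl1: tbl 0x3E, slot 11 ⇒ 0x3F007 (P1/RW1/US1/PS0)
  lvl2: tbl 0x3F, slot 11 ⇒ 0x40007 (P1/RW1/US1/PS0)
  lvl3: tbl 0x40, slot 29 ⇒ 0x44007 (P1/RW1/US1/PS0)
  ⇒ phys 0x44097  [4 reads]

Entries read for #4: 4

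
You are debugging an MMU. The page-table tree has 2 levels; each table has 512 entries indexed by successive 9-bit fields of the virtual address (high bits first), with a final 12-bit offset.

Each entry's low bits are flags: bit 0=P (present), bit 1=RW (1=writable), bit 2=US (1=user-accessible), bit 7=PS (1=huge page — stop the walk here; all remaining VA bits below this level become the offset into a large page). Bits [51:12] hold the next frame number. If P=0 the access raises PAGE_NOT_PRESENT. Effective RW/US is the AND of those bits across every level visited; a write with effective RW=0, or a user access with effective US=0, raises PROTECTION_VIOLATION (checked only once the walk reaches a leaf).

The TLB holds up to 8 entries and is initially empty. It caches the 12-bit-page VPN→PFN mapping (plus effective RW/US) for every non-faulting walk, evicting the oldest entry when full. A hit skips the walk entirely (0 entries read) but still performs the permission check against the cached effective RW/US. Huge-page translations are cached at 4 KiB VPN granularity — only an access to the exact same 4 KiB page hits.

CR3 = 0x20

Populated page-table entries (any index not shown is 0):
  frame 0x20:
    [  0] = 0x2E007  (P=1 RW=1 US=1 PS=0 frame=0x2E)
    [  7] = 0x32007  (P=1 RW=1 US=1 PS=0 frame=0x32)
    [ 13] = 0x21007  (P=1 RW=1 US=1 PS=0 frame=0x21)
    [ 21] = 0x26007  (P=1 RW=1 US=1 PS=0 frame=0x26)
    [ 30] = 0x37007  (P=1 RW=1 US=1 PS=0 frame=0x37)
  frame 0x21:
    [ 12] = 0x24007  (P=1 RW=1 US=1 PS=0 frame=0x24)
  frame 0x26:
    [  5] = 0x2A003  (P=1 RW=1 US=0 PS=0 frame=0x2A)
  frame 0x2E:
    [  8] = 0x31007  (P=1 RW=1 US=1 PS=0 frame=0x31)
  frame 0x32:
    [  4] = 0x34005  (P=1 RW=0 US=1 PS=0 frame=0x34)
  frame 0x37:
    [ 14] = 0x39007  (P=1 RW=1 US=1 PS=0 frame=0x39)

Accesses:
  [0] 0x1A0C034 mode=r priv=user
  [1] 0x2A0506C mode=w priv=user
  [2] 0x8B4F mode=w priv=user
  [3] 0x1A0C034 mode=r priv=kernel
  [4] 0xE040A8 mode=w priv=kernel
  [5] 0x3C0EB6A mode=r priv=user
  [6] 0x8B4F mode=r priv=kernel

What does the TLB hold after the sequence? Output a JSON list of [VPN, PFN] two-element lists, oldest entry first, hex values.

Trace:
#0 VA=0x1A0C034 (r,user):
  [0] read 0x20 idx=13: raw=0x21007 flags P=1 W=1 U=1 S=0
  [1] read 0x21 idx=12: raw=0x24007 flags P=1 W=1 U=1 S=0
  → PA=0x24034  (2 entries read)
#1 VA=0x2A0506C (w,user):
  [0] read 0x20 idx=21: raw=0x26007 flags P=1 W=1 U=1 S=0
  [1] read 0x26 idx=5: raw=0x2A003 flags P=1 W=1 U=0 S=0
  ⇒ fault: PROTECTION_VIOLATION  — 2 lookups
#2 VA=0x8B4F (w,user):
  [0] read 0x20 idx=0: raw=0x2E007 flags P=1 W=1 U=1 S=0
  [1] read 0x2E idx=8: raw=0x31007 flags P=1 W=1 U=1 S=0
  → PA=0x31B4F  (2 entries read)
#3 VA=0x1A0C034 (r,kernel):
  TLB hit vpn=0x1A0C → PA=0x24034
#4 VA=0xE040A8 (w,kernel):
  [0] read 0x20 idx=7: raw=0x32007 flags P=1 W=1 U=1 S=0
  [1] read 0x32 idx=4: raw=0x34005 flags P=1 W=0 U=1 S=0
  ⇒ fault: PROTECTION_VIOLATION  — 2 lookups
#5 VA=0x3C0EB6A (r,user):
  [0] read 0x20 idx=30: raw=0x37007 flags P=1 W=1 U=1 S=0
  [1] read 0x37 idx=14: raw=0x39007 flags P=1 W=1 U=1 S=0
  → PA=0x39B6A  (2 entries read)
#6 VA=0x8B4F (r,kernel):
  TLB hit vpn=0x8 → PA=0x31B4F

TLB: [["0x1A0C", "0x24"], ["0x8", "0x31"], ["0x3C0E", "0x39"]]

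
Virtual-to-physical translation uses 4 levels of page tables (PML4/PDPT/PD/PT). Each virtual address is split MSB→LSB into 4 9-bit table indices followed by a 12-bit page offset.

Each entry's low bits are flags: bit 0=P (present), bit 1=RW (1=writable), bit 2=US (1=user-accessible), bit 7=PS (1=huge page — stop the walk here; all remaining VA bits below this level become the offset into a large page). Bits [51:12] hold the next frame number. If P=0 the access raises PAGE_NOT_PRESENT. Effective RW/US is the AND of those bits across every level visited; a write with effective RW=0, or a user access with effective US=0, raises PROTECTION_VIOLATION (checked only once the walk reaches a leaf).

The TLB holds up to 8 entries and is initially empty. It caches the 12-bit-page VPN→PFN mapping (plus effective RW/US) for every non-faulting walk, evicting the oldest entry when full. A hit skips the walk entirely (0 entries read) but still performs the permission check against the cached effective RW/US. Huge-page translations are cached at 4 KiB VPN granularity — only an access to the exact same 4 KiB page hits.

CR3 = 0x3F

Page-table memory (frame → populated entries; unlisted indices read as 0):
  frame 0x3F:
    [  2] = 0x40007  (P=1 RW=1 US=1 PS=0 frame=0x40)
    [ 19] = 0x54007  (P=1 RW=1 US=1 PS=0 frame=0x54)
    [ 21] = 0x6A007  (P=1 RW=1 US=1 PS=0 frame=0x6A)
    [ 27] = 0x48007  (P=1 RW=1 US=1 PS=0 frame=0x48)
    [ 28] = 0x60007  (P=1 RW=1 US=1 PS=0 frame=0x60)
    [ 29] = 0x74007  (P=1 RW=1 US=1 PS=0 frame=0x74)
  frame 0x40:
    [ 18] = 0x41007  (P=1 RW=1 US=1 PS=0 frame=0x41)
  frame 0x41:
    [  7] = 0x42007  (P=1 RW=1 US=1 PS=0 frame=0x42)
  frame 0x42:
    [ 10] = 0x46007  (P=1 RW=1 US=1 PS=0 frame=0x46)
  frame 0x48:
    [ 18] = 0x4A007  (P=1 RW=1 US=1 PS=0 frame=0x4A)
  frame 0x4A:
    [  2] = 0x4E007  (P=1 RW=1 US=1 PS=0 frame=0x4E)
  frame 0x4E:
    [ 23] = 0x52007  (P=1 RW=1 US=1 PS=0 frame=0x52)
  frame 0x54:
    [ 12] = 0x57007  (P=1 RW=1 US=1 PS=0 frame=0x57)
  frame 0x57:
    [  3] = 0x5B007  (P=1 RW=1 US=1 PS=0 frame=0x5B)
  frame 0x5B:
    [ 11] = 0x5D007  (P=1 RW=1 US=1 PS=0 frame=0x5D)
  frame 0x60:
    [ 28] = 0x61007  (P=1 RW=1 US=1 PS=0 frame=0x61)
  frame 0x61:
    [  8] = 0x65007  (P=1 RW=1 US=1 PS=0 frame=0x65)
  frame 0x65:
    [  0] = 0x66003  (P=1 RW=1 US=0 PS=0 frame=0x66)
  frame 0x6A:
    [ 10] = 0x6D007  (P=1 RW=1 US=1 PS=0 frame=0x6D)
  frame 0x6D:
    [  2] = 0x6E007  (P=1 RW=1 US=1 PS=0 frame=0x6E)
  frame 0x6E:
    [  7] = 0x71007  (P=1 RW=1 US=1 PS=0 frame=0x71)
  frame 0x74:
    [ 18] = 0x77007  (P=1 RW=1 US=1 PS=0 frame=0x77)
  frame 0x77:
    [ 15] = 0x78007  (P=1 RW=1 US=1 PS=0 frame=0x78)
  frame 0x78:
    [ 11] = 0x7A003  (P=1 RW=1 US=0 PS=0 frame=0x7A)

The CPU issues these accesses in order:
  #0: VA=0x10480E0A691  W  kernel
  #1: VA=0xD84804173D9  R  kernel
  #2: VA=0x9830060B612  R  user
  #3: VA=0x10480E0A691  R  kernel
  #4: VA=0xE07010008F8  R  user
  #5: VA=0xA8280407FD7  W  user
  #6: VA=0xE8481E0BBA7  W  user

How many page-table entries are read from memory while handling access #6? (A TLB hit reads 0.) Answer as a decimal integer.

Per-access translation:
#0 VA=0x10480E0A691 (w,kernel):
  L0 @0x3F[2] → 0x40007  P=1,RW=1,US=1,PS=0
  L1 @0x40[18] → 0x41007  P=1,RW=1,US=1,PS=0
  L2 @0x41[7] → 0x42007  P=1,RW=1,US=1,PS=0
  L3 @0x42[10] → 0x46007  P=1,RW=1,US=1,PS=0
  → PA=0x46691  (4 entries read)
#1 VA=0xD84804173D9 (r,kernel):
  L0 @0x3F[27] → 0x48007  P=1,RW=1,US=1,PS=0
  L1 @0x48[18] → 0x4A007  P=1,RW=1,US=1,PS=0
  L2 @0x4A[2] → 0x4E007  P=1,RW=1,US=1,PS=0
  L3 @0x4E[23] → 0x52007  P=1,RW=1,US=1,PS=0
  → PA=0x523D9  (4 entries read)
#2 VA=0x9830060B612 (r,user):
  L0 @0x3F[19] → 0x54007  P=1,RW=1,US=1,PS=0
  L1 @0x54[12] → 0x57007  P=1,RW=1,US=1,PS=0
  L2 @0x57[3] → 0x5B007  P=1,RW=1,US=1,PS=0
  L3 @0x5B[11] → 0x5D007  P=1,RW=1,US=1,PS=0
  → PA=0x5D612  (4 entries read)
#3 VA=0x10480E0A691 (r,kernel):
  TLB hit vpn=0x10480E0A → PA=0x46691
#4 VA=0xE07010008F8 (r,user):
  L0 @0x3F[28] → 0x60007  P=1,RW=1,US=1,PS=0
  L1 @0x60[28] → 0x61007  P=1,RW=1,US=1,PS=0
  L2 @0x61[8] → 0x65007  P=1,RW=1,US=1,PS=0
  L3 @0x65[0] → 0x66003  P=1,RW=1,US=0,PS=0
  → PROTECTION_VIOLATION  (4 entries read)
#5 VA=0xA8280407FD7 (w,user):
  L0 @0x3F[21] → 0x6A007  P=1,RW=1,US=1,PS=0
  L1 @0x6A[10] → 0x6D007  P=1,RW=1,US=1,PS=0
  L2 @0x6D[2] → 0x6E007  P=1,RW=1,US=1,PS=0
  L3 @0x6E[7] → 0x71007  P=1,RW=1,US=1,PS=0
  → PA=0x71FD7  (4 entries read)
#6 VA=0xE8481E0BBA7 (w,user):
  L0 @0x3F[29] → 0x74007  P=1,RW=1,US=1,PS=0
  L1 @0x74[18] → 0x77007  P=1,RW=1,US=1,PS=0
  L2 @0x77[15] → 0x78007  P=1,RW=1,US=1,PS=0
  L3 @0x78[11] → 0x7A003  P=1,RW=1,US=0,PS=0
  → PROTECTION_VIOLATION  (4 entries read)

Entries read for #6: 4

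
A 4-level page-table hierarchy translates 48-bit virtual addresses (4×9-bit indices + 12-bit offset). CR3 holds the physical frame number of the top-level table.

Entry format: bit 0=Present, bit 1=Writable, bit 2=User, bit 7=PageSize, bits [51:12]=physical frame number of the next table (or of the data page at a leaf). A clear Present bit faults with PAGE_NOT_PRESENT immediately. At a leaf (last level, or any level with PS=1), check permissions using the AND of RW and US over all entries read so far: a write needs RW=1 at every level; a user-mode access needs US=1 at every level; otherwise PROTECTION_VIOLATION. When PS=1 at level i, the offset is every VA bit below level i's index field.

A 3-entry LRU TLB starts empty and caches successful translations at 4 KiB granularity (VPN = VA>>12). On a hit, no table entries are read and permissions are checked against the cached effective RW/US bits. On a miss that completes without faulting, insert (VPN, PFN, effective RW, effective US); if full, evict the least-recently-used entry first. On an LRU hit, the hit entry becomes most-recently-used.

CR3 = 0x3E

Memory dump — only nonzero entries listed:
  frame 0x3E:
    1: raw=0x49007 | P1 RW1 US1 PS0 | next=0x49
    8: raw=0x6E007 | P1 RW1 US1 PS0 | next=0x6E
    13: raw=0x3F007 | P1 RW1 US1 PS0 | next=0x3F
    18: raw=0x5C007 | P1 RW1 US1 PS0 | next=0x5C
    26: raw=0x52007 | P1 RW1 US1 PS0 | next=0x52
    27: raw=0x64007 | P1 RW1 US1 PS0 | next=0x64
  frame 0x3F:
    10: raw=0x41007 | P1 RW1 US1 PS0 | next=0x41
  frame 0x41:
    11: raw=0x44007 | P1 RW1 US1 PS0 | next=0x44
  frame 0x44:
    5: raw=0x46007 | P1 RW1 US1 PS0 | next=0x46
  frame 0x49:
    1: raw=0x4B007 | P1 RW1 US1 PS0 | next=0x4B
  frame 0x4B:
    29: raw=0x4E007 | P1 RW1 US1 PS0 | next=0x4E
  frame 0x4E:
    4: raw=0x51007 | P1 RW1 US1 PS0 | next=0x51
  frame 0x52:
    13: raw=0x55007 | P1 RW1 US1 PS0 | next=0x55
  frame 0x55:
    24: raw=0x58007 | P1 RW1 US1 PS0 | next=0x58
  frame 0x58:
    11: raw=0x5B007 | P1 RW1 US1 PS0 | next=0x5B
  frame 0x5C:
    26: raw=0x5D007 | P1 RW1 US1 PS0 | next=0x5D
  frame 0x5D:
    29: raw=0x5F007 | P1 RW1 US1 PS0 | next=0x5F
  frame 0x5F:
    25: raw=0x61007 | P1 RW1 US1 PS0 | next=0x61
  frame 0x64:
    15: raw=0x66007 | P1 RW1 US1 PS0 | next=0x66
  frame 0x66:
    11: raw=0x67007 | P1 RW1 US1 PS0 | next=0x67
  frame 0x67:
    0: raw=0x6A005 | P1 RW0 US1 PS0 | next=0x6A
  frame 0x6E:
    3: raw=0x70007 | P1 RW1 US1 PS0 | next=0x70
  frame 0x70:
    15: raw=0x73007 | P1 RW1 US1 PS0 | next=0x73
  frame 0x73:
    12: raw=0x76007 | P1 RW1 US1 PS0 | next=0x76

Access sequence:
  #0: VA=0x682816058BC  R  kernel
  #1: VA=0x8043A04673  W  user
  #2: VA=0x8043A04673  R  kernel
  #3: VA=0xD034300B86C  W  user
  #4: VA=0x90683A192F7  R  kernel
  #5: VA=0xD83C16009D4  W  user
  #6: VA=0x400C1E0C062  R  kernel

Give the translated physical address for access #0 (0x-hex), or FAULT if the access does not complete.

Trace:
#0 VA=0x682816058BC (r,kernel):
  L0 @0x3E[13] → 0x3F007  P=1,RW=1,US=1,PS=0
  L1 @0x3F[10] → 0x41007  P=1,RW=1,US=1,PS=0
  L2 @0x41[11] → 0x44007  P=1,RW=1,US=1,PS=0
  L3 @0x44[5] → 0x46007  P=1,RW=1,US=1,PS=0
  ⇒ phys 0x468BC  [4 reads]
#1 VA=0x8043A04673 (w,user):
  L0 @0x3E[1] → 0x49007  P=1,RW=1,US=1,PS=0
  L1 @0x49[1] → 0x4B007  P=1,RW=1,US=1,PS=0
  L2 @0x4B[29] → 0x4E007  P=1,RW=1,US=1,PS=0
  L3 @0x4E[4] → 0x51007  P=1,RW=1,US=1,PS=0
  ⇒ phys 0x51673  [4 reads]
#2 VA=0x8043A04673 (r,kernel):
  TLB hit vpn=0x8043A04 → PA=0x51673
#3 VA=0xD034300B86C (w,user):
  L0 @0x3E[26] → 0x52007  P=1,RW=1,US=1,PS=0
  L1 @0x52[13] → 0x55007  P=1,RW=1,US=1,PS=0
  L2 @0x55[24] → 0x58007  P=1,RW=1,US=1,PS=0
  L3 @0x58[11] → 0x5B007  P=1,RW=1,US=1,PS=0
  ⇒ phys 0x5B86C  [4 reads]
#4 VA=0x90683A192F7 (r,kernel):
  L0 @0x3E[18] → 0x5C007  P=1,RW=1,US=1,PS=0
  L1 @0x5C[26] → 0x5D007  P=1,RW=1,US=1,PS=0
  L2 @0x5D[29] → 0x5F007  P=1,RW=1,US=1,PS=0
  L3 @0x5F[25] → 0x61007  P=1,RW=1,US=1,PS=0
  ⇒ phys 0x612F7  [4 reads]
#5 VA=0xD83C16009D4 (w,user):
  L0 @0x3E[27] → 0x64007  P=1,RW=1,US=1,PS=0
  L1 @0x64[15] → 0x66007  P=1,RW=1,US=1,PS=0
  L2 @0x66[11] → 0x67007  P=1,RW=1,US=1,PS=0
  L3 @0x67[0] → 0x6A005  P=1,RW=0,US=1,PS=0
  ✗ PROTECTION_VIOLATION  [4 reads]
#6 VA=0x400C1E0C062 (r,kernel):
  L0 @0x3E[8] → 0x6E007  P=1,RW=1,US=1,PS=0
  L1 @0x6E[3] → 0x70007  P=1,RW=1,US=1,PS=0
  L2 @0x70[15] → 0x73007  P=1,RW=1,US=1,PS=0
  L3 @0x73[12] → 0x76007  P=1,RW=1,US=1,PS=0
  ⇒ phys 0x76062  [4 reads]

Access #0 PA: 0x468BC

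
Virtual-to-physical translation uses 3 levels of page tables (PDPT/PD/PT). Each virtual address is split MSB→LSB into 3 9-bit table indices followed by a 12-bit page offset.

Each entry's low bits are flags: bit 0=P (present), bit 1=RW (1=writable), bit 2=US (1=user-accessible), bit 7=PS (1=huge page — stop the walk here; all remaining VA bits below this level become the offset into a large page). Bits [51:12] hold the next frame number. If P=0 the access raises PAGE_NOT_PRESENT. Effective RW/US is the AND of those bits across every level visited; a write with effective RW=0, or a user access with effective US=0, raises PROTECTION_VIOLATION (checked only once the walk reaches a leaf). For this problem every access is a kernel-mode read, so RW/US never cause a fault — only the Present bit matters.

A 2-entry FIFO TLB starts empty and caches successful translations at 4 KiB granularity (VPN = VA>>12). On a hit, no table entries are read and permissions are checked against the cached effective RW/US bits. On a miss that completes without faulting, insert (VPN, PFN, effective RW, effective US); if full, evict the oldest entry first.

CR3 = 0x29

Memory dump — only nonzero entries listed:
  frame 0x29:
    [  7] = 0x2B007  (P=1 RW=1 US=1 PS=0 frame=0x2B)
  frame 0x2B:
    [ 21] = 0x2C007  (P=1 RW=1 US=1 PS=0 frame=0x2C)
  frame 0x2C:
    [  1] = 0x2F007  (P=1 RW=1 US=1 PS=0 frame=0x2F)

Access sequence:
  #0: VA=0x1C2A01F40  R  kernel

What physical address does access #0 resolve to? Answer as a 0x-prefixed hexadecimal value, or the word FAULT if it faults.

Trace:
#0 VA=0x1C2A01F40 (r,kernel):
  [0] read 0x29 idx=7: raw=0x2B007 flags P=1 W=1 U=1 S=0
  [1] read 0x2B idx=21: raw=0x2C007 flags P=1 W=1 U=1 S=0
  [2] read 0x2C idx=1: raw=0x2F007 flags P=1 W=1 U=1 S=0
  → PA=0x2FF40  (3 entries read)

Access #0 PA: 0x2FF40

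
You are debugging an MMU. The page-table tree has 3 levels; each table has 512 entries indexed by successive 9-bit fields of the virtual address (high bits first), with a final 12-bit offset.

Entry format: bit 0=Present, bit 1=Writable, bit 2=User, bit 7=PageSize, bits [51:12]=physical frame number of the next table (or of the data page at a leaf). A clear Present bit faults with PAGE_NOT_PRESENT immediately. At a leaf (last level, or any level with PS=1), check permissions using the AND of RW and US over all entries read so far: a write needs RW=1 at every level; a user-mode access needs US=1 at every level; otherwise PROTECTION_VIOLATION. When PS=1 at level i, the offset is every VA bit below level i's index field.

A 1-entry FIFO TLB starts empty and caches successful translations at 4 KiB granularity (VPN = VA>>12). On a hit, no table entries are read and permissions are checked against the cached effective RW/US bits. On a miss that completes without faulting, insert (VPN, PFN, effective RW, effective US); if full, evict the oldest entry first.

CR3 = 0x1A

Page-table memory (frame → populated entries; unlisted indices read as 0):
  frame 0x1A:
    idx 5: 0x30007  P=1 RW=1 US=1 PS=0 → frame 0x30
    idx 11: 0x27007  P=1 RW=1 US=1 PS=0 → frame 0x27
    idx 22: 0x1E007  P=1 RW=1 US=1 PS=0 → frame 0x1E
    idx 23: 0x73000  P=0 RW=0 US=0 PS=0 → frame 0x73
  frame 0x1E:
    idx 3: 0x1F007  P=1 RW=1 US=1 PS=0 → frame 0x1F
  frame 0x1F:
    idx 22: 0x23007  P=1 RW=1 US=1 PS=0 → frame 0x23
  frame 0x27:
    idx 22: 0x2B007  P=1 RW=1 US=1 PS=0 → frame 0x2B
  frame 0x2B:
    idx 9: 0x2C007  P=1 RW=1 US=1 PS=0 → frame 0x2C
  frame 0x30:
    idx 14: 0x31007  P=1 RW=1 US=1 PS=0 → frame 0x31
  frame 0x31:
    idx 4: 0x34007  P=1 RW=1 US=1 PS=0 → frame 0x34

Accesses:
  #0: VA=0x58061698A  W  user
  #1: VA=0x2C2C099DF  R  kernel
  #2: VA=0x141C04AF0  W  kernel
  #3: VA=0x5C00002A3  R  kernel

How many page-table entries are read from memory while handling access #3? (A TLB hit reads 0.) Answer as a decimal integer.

Walk each access:
#0 VA=0x58061698A (w,user):
  L0 @0x1A[22] → 0x1E007  P=1,RW=1,US=1,PS=0
  L1 @0x1E[3] → 0x1F007  P=1,RW=1,US=1,PS=0
  L2 @0x1F[22] → 0x23007  P=1,RW=1,US=1,PS=0
  ✓ 0x2398A  — 3 lookups
#1 VA=0x2C2C099DF (r,kernel):
  L0 @0x1A[11] → 0x27007  P=1,RW=1,US=1,PS=0
  L1 @0x27[22] → 0x2B007  P=1,RW=1,US=1,PS=0
  L2 @0x2B[9] → 0x2C007  P=1,RW=1,US=1,PS=0
  ✓ 0x2C9DF  — 3 lookups
#2 VA=0x141C04AF0 (w,kernel):
  L0 @0x1A[5] → 0x30007  P=1,RW=1,US=1,PS=0
  L1 @0x30[14] → 0x31007  P=1,RW=1,US=1,PS=0
  L2 @0x31[4] → 0x34007  P=1,RW=1,US=1,PS=0
  ✓ 0x34AF0  — 3 lookups
#3 VA=0x5C00002A3 (r,kernel):
  L0 @0x1A[23] → 0x73000  P=0,RW=0,US=0,PS=0
  ✗ PAGE_NOT_PRESENT  [1 reads]

Entries read for #3: 1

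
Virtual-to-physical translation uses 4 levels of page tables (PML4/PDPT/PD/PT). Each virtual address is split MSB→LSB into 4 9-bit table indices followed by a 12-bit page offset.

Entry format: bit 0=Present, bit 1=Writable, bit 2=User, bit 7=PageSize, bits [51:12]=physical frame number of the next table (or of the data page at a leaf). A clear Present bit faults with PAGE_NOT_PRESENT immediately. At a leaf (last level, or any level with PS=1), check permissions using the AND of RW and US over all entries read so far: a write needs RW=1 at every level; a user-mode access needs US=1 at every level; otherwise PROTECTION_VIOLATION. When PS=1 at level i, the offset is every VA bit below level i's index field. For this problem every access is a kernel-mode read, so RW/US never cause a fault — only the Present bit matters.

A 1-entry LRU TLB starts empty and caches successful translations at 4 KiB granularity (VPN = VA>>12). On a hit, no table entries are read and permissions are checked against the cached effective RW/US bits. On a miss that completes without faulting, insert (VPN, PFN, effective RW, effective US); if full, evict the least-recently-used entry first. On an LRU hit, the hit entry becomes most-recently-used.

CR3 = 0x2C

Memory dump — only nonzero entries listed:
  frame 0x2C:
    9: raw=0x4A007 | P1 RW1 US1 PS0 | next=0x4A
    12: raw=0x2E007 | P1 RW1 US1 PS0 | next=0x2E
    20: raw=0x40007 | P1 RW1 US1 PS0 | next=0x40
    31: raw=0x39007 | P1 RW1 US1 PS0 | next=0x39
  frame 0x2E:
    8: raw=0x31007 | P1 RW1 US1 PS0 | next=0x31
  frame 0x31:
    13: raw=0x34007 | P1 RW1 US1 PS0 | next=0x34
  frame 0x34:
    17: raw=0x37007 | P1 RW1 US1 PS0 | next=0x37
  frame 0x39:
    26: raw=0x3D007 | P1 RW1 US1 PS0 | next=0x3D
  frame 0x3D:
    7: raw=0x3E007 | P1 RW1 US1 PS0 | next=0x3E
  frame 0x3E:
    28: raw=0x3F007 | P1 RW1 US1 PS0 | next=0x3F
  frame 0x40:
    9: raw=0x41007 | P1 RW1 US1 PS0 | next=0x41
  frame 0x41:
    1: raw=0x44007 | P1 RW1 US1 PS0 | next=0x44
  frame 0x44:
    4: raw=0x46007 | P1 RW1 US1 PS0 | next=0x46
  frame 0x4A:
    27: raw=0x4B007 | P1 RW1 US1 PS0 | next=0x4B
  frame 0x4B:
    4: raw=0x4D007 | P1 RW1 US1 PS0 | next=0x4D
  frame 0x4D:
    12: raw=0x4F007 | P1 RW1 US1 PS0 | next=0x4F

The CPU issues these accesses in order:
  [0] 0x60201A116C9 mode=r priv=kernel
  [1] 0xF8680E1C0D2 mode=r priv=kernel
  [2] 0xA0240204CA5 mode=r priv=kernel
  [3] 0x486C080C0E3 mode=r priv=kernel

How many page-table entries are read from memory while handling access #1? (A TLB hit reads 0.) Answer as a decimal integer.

Walk each access:
#0 VA=0x60201A116C9 (r,kernel):
  L0 @0x2C[12] → 0x2E007  P=1,RW=1,US=1,PS=0
  L1 @0x2E[8] → 0x31007  P=1,RW=1,US=1,PS=0
  L2 @0x31[13] → 0x34007  P=1,RW=1,US=1,PS=0
  L3 @0x34[17] → 0x37007  P=1,RW=1,US=1,PS=0
  → PA=0x376C9  (4 entries read)
#1 VA=0xF8680E1C0D2 (r,kernel):
  L0 @0x2C[31] → 0x39007  P=1,RW=1,US=1,PS=0
  L1 @0x39[26] → 0x3D007  P=1,RW=1,US=1,PS=0
  L2 @0x3D[7] → 0x3E007  P=1,RW=1,US=1,PS=0
  L3 @0x3E[28] → 0x3F007  P=1,RW=1,US=1,PS=0
  → PA=0x3F0D2  (4 entries read)
#2 VA=0xA0240204CA5 (r,kernel):
  L0 @0x2C[20] → 0x40007  P=1,RW=1,US=1,PS=0
  L1 @0x40[9] → 0x41007  P=1,RW=1,US=1,PS=0
  L2 @0x41[1] → 0x44007  P=1,RW=1,US=1,PS=0
  L3 @0x44[4] → 0x46007  P=1,RW=1,US=1,PS=0
  → PA=0x46CA5  (4 entries read)
#3 VA=0x486C080C0E3 (r,kernel):
  L0 @0x2C[9] → 0x4A007  P=1,RW=1,US=1,PS=0
  L1 @0x4A[27] → 0x4B007  P=1,RW=1,US=1,PS=0
  L2 @0x4B[4] → 0x4D007  P=1,RW=1,US=1,PS=0
  L3 @0x4D[12] → 0x4F007  P=1,RW=1,US=1,PS=0
  → PA=0x4F0E3  (4 entries read)

Entries read for #1: 4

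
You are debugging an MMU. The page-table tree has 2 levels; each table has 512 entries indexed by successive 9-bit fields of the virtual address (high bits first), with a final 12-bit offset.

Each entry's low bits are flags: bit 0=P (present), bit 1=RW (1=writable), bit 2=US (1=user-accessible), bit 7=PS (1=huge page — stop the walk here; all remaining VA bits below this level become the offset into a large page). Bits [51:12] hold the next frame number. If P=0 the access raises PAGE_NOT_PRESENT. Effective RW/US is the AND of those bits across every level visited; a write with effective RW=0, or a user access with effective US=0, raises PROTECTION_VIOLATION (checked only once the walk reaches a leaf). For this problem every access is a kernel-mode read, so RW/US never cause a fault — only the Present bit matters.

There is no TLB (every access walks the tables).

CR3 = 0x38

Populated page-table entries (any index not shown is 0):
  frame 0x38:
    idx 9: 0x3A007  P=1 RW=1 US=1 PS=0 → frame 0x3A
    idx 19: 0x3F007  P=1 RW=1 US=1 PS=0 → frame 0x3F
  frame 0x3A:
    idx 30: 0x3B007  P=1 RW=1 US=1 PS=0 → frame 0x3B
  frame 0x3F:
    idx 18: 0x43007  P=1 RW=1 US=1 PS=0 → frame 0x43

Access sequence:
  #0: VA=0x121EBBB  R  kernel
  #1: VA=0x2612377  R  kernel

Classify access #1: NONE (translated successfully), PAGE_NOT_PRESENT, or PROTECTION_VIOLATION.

Walk each access:
#0 VA=0x121EBBB (r,kernel):
  [0] read 0x38 idx=9: raw=0x3A007 flags P=1 W=1 U=1 S=0
  [1] read 0x3A idx=30: raw=0x3B007 flags P=1 W=1 U=1 S=0
  ⇒ phys 0x3BBBB  [2 reads]
#1 VA=0x2612377 (r,kernel):
  [0] read 0x38 idx=19: raw=0x3F007 flags P=1 W=1 U=1 S=0
  [1] read 0x3F idx=18: raw=0x43007 flags P=1 W=1 U=1 S=0
  ⇒ phys 0x43377  [2 reads]

Access #1 fault: NONE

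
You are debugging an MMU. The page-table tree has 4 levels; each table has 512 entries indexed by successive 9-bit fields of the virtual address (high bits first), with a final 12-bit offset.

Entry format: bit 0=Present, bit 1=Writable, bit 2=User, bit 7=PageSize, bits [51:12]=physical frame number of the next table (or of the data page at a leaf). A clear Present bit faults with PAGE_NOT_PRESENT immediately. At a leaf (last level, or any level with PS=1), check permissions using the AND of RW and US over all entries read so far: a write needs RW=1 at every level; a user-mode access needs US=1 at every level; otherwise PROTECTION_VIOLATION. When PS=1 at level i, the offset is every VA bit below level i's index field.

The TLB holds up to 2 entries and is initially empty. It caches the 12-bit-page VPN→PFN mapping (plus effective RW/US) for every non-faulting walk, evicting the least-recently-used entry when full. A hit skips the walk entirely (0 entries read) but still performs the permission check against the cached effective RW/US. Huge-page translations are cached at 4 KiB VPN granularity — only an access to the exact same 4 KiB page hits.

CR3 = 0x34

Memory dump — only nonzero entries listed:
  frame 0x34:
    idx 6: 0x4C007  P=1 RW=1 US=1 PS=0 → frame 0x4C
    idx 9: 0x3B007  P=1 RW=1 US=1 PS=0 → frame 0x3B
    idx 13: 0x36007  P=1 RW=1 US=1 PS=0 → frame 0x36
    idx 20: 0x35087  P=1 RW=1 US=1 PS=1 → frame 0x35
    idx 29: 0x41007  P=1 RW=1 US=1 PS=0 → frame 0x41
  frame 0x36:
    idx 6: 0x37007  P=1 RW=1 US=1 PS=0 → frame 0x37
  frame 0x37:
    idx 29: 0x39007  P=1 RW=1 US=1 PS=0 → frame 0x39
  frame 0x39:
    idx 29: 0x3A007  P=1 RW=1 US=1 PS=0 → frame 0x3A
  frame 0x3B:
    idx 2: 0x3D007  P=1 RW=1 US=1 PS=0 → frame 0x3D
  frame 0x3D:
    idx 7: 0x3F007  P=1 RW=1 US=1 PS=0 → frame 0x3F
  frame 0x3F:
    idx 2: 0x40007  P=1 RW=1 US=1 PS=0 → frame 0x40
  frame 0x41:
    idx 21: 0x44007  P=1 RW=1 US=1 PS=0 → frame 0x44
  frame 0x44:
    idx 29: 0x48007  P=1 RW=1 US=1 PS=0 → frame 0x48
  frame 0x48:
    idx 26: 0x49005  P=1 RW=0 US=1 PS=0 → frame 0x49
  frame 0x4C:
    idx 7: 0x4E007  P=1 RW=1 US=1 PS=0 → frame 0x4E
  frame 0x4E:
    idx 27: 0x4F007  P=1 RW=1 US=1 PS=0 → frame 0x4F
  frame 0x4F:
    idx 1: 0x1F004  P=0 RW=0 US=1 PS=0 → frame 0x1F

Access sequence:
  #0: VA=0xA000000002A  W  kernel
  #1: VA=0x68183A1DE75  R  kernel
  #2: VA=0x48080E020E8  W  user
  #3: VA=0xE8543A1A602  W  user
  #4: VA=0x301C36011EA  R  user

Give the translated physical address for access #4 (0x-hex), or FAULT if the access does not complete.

Trace:
#0 VA=0xA000000002A (w,kernel):
  L0 @0x34[20] → 0x35087  P=1,RW=1,US=1,PS=1
  ✓ 0x3502A (huge @L0)  — 1 lookups
#1 VA=0x68183A1DE75 (r,kernel):
  L0 @0x34[13] → 0x36007  P=1,RW=1,US=1,PS=0
  L1 @0x36[6] → 0x37007  P=1,RW=1,US=1,PS=0
  L2 @0x37[29] → 0x39007  P=1,RW=1,US=1,PS=0
  L3 @0x39[29] → 0x3A007  P=1,RW=1,US=1,PS=0
  ✓ 0x3AE75  — 4 lookups
#2 VA=0x48080E020E8 (w,user):
  L0 @0x34[9] → 0x3B007  P=1,RW=1,US=1,PS=0
  L1 @0x3B[2] → 0x3D007  P=1,RW=1,US=1,PS=0
  L2 @0x3D[7] → 0x3F007  P=1,RW=1,US=1,PS=0
  L3 @0x3F[2] → 0x40007  P=1,RW=1,US=1,PS=0
  ✓ 0x400E8  — 4 lookups
#3 VA=0xE8543A1A602 (w,user):
  L0 @0x34[29] → 0x41007  P=1,RW=1,US=1,PS=0
  L1 @0x41[21] → 0x44007  P=1,RW=1,US=1,PS=0
  L2 @0x44[29] → 0x48007  P=1,RW=1,US=1,PS=0
  L3 @0x48[26] → 0x49005  P=1,RW=0,US=1,PS=0
  ⇒ fault: PROTECTION_VIOLATION  — 4 lookups
#4 VA=0x301C36011EA (r,user):
  L0 @0x34[6] → 0x4C007  P=1,RW=1,US=1,PS=0
  L1 @0x4C[7] → 0x4E007  P=1,RW=1,US=1,PS=0
  L2 @0x4E[27] → 0x4F007  P=1,RW=1,US=1,PS=0
  L3 @0x4F[1] → 0x1F004  P=0,RW=0,US=1,PS=0
  ⇒ fault: PAGE_NOT_PRESENT  — 4 lookups

Access #4 PA: FAULT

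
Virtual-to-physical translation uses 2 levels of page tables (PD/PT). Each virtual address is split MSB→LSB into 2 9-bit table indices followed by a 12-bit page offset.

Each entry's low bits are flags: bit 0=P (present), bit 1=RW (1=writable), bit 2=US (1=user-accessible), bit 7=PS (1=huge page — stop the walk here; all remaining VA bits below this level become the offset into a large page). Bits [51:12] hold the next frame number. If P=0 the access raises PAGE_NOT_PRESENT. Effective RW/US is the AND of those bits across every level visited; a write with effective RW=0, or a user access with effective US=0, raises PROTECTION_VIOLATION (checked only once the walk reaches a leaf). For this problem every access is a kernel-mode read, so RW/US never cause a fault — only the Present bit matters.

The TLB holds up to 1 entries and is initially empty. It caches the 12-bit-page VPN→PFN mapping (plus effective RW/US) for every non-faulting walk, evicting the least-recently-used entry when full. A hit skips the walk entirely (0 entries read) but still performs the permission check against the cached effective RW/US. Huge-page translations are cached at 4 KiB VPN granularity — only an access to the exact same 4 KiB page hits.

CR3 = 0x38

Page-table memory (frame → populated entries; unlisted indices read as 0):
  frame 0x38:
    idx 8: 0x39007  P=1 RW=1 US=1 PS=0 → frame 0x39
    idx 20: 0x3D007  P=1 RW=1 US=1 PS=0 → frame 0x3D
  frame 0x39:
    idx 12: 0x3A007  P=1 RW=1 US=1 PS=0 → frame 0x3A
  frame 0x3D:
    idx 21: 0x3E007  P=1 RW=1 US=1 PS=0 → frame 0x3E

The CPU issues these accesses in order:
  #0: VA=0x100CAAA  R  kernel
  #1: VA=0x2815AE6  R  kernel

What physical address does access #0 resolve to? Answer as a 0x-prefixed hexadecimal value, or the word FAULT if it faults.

Walk each access:
#0 VA=0x100CAAA (r,kernel):
  lvl0: tbl 0x38, slot 8 ⇒ 0x39007 (P1/RW1/US1/PS0)
  lvl1: tbl 0x39, slot 12 ⇒ 0x3A007 (P1/RW1/US1/PS0)
  → PA=0x3AAAA  (2 entries read)
#1 VA=0x2815AE6 (r,kernel):
  lvl0: tbl 0x38, slot 20 ⇒ 0x3D007 (P1/RW1/US1/PS0)
  lvl1: tbl 0x3D, slot 21 ⇒ 0x3E007 (P1/RW1/US1/PS0)
  → PA=0x3EAE6  (2 entries read)

Access #0 PA: 0x3AAAA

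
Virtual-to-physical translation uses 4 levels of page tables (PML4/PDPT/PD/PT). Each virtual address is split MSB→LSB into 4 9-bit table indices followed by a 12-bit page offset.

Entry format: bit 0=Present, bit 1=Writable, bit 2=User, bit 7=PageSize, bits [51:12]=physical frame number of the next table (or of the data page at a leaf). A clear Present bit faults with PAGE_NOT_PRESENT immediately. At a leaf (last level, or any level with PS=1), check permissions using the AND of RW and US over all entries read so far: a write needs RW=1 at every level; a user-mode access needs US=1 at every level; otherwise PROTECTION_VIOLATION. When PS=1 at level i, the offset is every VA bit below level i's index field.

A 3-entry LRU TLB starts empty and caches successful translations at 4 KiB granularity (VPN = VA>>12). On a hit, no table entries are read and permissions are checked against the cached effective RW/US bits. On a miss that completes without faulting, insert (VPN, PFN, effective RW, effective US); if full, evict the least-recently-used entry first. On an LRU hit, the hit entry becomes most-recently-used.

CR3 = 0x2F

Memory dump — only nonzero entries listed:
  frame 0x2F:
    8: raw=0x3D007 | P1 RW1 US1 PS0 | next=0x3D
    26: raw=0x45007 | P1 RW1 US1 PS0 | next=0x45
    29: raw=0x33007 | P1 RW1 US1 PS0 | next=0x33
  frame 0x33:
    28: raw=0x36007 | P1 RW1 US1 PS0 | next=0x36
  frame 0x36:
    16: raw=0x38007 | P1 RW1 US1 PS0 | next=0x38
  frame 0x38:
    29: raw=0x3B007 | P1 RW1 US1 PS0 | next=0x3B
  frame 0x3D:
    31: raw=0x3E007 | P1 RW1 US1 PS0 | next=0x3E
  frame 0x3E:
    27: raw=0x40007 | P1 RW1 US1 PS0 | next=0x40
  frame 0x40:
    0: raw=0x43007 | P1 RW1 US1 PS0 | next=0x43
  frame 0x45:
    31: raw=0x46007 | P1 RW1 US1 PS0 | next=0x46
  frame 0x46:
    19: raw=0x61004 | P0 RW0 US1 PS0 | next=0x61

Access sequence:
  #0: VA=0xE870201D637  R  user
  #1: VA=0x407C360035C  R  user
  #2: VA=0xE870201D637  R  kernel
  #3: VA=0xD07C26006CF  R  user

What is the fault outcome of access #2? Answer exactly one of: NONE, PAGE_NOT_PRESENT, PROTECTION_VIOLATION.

Trace:
#0 VA=0xE870201D637 (r,user):
  L0 @0x2F[29] → 0x33007  P=1,RW=1,US=1,PS=0
  L1 @0x33[28] → 0x36007  P=1,RW=1,US=1,PS=0
  L2 @0x36[16] → 0x38007  P=1,RW=1,US=1,PS=0
  L3 @0x38[29] → 0x3B007  P=1,RW=1,US=1,PS=0
  → PA=0x3B637  (4 entries read)
#1 VA=0x407C360035C (r,user):
  L0 @0x2F[8] → 0x3D007  P=1,RW=1,US=1,PS=0
  L1 @0x3D[31] → 0x3E007  P=1,RW=1,US=1,PS=0
  L2 @0x3E[27] → 0x40007  P=1,RW=1,US=1,PS=0
  L3 @0x40[0] → 0x43007  P=1,RW=1,US=1,PS=0
  → PA=0x4335C  (4 entries read)
#2 VA=0xE870201D637 (r,kernel):
  TLB hit vpn=0xE870201D → PA=0x3B637
#3 VA=0xD07C26006CF (r,user):
  L0 @0x2F[26] → 0x45007  P=1,RW=1,US=1,PS=0
  L1 @0x45[31] → 0x46007  P=1,RW=1,US=1,PS=0
  L2 @0x46[19] → 0x61004  P=0,RW=0,US=1,PS=0
  ⇒ fault: PAGE_NOT_PRESENT  — 3 lookups

Access #2 fault: NONE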